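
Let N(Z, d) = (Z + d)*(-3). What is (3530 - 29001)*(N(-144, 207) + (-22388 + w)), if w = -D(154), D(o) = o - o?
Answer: 575058767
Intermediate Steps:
D(o) = 0
w = 0 (w = -1*0 = 0)
N(Z, d) = -3*Z - 3*d
(3530 - 29001)*(N(-144, 207) + (-22388 + w)) = (3530 - 29001)*((-3*(-144) - 3*207) + (-22388 + 0)) = -25471*((432 - 621) - 22388) = -25471*(-189 - 22388) = -25471*(-22577) = 575058767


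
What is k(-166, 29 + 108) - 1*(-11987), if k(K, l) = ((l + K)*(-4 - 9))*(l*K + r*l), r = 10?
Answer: -8045257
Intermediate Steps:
k(K, l) = (-13*K - 13*l)*(10*l + K*l) (k(K, l) = ((l + K)*(-4 - 9))*(l*K + 10*l) = ((K + l)*(-13))*(K*l + 10*l) = (-13*K - 13*l)*(10*l + K*l))
k(-166, 29 + 108) - 1*(-11987) = -13*(29 + 108)*((-166)**2 + 10*(-166) + 10*(29 + 108) - 166*(29 + 108)) - 1*(-11987) = -13*137*(27556 - 1660 + 10*137 - 166*137) + 11987 = -13*137*(27556 - 1660 + 1370 - 22742) + 11987 = -13*137*4524 + 11987 = -8057244 + 11987 = -8045257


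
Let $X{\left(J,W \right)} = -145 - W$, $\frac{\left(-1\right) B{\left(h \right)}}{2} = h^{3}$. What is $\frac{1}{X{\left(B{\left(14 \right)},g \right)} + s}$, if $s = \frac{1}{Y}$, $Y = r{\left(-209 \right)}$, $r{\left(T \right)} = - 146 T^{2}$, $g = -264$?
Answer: $\frac{6377426}{758913693} \approx 0.0084034$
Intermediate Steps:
$B{\left(h \right)} = - 2 h^{3}$
$Y = -6377426$ ($Y = - 146 \left(-209\right)^{2} = \left(-146\right) 43681 = -6377426$)
$s = - \frac{1}{6377426}$ ($s = \frac{1}{-6377426} = - \frac{1}{6377426} \approx -1.568 \cdot 10^{-7}$)
$\frac{1}{X{\left(B{\left(14 \right)},g \right)} + s} = \frac{1}{\left(-145 - -264\right) - \frac{1}{6377426}} = \frac{1}{\left(-145 + 264\right) - \frac{1}{6377426}} = \frac{1}{119 - \frac{1}{6377426}} = \frac{1}{\frac{758913693}{6377426}} = \frac{6377426}{758913693}$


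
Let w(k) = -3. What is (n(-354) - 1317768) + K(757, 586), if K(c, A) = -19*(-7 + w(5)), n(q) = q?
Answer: -1317932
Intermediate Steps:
K(c, A) = 190 (K(c, A) = -19*(-7 - 3) = -19*(-10) = 190)
(n(-354) - 1317768) + K(757, 586) = (-354 - 1317768) + 190 = -1318122 + 190 = -1317932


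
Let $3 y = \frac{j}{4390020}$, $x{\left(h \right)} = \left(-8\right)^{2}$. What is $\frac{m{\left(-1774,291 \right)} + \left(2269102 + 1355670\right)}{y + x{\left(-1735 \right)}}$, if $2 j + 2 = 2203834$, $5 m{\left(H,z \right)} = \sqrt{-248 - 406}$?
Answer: $\frac{11934616181580}{210996439} + \frac{658503 i \sqrt{654}}{210996439} \approx 56563.0 + 0.079813 i$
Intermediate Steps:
$m{\left(H,z \right)} = \frac{i \sqrt{654}}{5}$ ($m{\left(H,z \right)} = \frac{\sqrt{-248 - 406}}{5} = \frac{\sqrt{-654}}{5} = \frac{i \sqrt{654}}{5}$)
$j = 1101916$ ($j = -1 + \frac{1}{2} \cdot 2203834 = -1 + 1101917 = 1101916$)
$x{\left(h \right)} = 64$
$y = \frac{275479}{3292515}$ ($y = \frac{1101916 \cdot \frac{1}{4390020}}{3} = \frac{1}{3} \cdot \frac{275479}{1097505} = \frac{275479}{3292515} \approx 0.083668$)
$\frac{m{\left(-1774,291 \right)} + \left(2269102 + 1355670\right)}{y + x{\left(-1735 \right)}} = \frac{\frac{i \sqrt{654}}{5} + \left(2269102 + 1355670\right)}{\frac{275479}{3292515} + 64} = \frac{\frac{i \sqrt{654}}{5} + 3624772}{\frac{210996439}{3292515}} = \left(3624772 + \frac{i \sqrt{654}}{5}\right) \frac{3292515}{210996439} = \frac{11934616181580}{210996439} + \frac{658503 i \sqrt{654}}{210996439}$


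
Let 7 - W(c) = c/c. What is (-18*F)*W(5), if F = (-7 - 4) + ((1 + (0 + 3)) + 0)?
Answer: 756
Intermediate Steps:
F = -7 (F = -11 + ((1 + 3) + 0) = -11 + (4 + 0) = -11 + 4 = -7)
W(c) = 6 (W(c) = 7 - c/c = 7 - 1*1 = 7 - 1 = 6)
(-18*F)*W(5) = -18*(-7)*6 = 126*6 = 756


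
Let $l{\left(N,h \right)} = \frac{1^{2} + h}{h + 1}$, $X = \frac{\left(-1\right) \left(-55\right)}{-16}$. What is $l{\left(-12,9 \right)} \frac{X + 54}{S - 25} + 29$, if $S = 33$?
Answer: $\frac{4521}{128} \approx 35.32$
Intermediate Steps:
$X = - \frac{55}{16}$ ($X = 55 \left(- \frac{1}{16}\right) = - \frac{55}{16} \approx -3.4375$)
$l{\left(N,h \right)} = 1$ ($l{\left(N,h \right)} = \frac{1 + h}{1 + h} = 1$)
$l{\left(-12,9 \right)} \frac{X + 54}{S - 25} + 29 = 1 \frac{- \frac{55}{16} + 54}{33 - 25} + 29 = 1 \frac{809}{16 \cdot 8} + 29 = 1 \cdot \frac{809}{16} \cdot \frac{1}{8} + 29 = 1 \cdot \frac{809}{128} + 29 = \frac{809}{128} + 29 = \frac{4521}{128}$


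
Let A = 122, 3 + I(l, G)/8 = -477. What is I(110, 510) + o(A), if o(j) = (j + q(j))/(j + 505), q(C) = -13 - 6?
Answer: -2407577/627 ≈ -3839.8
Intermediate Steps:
q(C) = -19
I(l, G) = -3840 (I(l, G) = -24 + 8*(-477) = -24 - 3816 = -3840)
o(j) = (-19 + j)/(505 + j) (o(j) = (j - 19)/(j + 505) = (-19 + j)/(505 + j))
I(110, 510) + o(A) = -3840 + (-19 + 122)/(505 + 122) = -3840 + 103/627 = -2407577/627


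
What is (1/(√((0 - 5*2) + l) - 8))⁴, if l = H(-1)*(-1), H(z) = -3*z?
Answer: (8 - I*√13)⁻⁴ ≈ -2.0681e-5 + 0.00016739*I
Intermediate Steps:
l = -3 (l = -3*(-1)*(-1) = 3*(-1) = -3)
(1/(√((0 - 5*2) + l) - 8))⁴ = (1/(√((0 - 5*2) - 3) - 8))⁴ = (1/(√((0 - 10) - 3) - 8))⁴ = (1/(√(-10 - 3) - 8))⁴ = (1/(√(-13) - 8))⁴ = (1/(I*√13 - 8))⁴ = (1/(-8 + I*√13))⁴ = (-8 + I*√13)⁻⁴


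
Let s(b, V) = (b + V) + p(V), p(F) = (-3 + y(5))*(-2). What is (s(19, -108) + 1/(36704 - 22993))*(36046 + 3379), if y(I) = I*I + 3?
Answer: -75137268900/13711 ≈ -5.4801e+6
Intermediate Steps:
y(I) = 3 + I² (y(I) = I² + 3 = 3 + I²)
p(F) = -50 (p(F) = (-3 + (3 + 5²))*(-2) = (-3 + (3 + 25))*(-2) = (-3 + 28)*(-2) = 25*(-2) = -50)
s(b, V) = -50 + V + b (s(b, V) = (b + V) - 50 = (V + b) - 50 = -50 + V + b)
(s(19, -108) + 1/(36704 - 22993))*(36046 + 3379) = ((-50 - 108 + 19) + 1/(36704 - 22993))*(36046 + 3379) = (-139 + 1/13711)*39425 = -1905828/13711*39425 = -75137268900/13711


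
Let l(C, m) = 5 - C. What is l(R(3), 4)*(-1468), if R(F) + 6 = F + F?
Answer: -7340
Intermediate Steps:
R(F) = -6 + 2*F (R(F) = -6 + (F + F) = -6 + 2*F)
l(R(3), 4)*(-1468) = (5 - (-6 + 2*3))*(-1468) = (5 - (-6 + 6))*(-1468) = (5 - 1*0)*(-1468) = (5 + 0)*(-1468) = 5*(-1468) = -7340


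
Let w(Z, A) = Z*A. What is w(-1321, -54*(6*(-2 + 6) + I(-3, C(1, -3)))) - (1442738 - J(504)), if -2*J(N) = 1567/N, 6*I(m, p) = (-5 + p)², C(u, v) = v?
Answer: 1038413825/1008 ≈ 1.0302e+6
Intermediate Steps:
I(m, p) = (-5 + p)²/6
J(N) = -1567/(2*N)
w(Z, A) = A*Z
w(-1321, -54*(6*(-2 + 6) + I(-3, C(1, -3)))) - (1442738 - J(504)) = -54*(6*(-2 + 6) + (-5 - 3)²/6)*(-1321) - (1442738 - (-1567)/(2*504)) = -54*(6*4 + (⅙)*(-8)²)*(-1321) - (1442738 - (-1567)/(2*504)) = -54*(24 + (⅙)*64)*(-1321) - (1442738 - 1*(-1567/1008)) = -54*(24 + 32/3)*(-1321) - (1442738 + 1567/1008) = -54*104/3*(-1321) - 1*1454281471/1008 = -1872*(-1321) - 1454281471/1008 = 2472912 - 1454281471/1008 = 1038413825/1008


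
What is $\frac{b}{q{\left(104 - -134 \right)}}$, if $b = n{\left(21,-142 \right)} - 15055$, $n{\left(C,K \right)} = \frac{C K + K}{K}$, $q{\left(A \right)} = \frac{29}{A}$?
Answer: $- \frac{3577854}{29} \approx -1.2337 \cdot 10^{5}$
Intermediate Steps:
$n{\left(C,K \right)} = \frac{K + C K}{K}$
$b = -15033$ ($b = \left(1 + 21\right) - 15055 = 22 - 15055 = -15033$)
$\frac{b}{q{\left(104 - -134 \right)}} = - \frac{15033}{29 \frac{1}{104 - -134}} = - \frac{15033}{29 \frac{1}{104 + 134}} = - \frac{15033}{29 \cdot \frac{1}{238}} = - \frac{15033}{\frac{29}{238}} = \left(-15033\right) \frac{238}{29} = - \frac{3577854}{29}$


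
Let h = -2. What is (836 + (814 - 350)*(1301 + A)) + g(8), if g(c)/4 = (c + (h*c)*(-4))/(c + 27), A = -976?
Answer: 5307548/35 ≈ 1.5164e+5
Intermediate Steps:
g(c) = 36*c/(27 + c) (g(c) = 4*((c - 2*c*(-4))/(c + 27)) = 4*((c + 8*c)/(27 + c)) = 4*((9*c)/(27 + c)) = 4*(9*c/(27 + c)) = 36*c/(27 + c))
(836 + (814 - 350)*(1301 + A)) + g(8) = (836 + (814 - 350)*(1301 - 976)) + 36*8/(27 + 8) = (836 + 464*325) + 36*8/35 = (836 + 150800) + 36*8*(1/35) = 151636 + 288/35 = 5307548/35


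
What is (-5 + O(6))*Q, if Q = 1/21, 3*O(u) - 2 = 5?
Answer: -8/63 ≈ -0.12698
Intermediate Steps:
O(u) = 7/3 (O(u) = ⅔ + (⅓)*5 = ⅔ + 5/3 = 7/3)
Q = 1/21 ≈ 0.047619
(-5 + O(6))*Q = (-5 + 7/3)*(1/21) = -8/3*1/21 = -8/63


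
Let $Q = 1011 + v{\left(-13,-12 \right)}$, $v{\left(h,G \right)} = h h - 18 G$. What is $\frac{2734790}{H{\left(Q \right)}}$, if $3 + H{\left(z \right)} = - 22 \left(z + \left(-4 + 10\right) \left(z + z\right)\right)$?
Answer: $- \frac{2734790}{399259} \approx -6.8497$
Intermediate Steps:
$v{\left(h,G \right)} = h^{2} - 18 G$
$Q = 1396$ ($Q = 1011 + \left(\left(-13\right)^{2} - -216\right) = 1011 + \left(169 + 216\right) = 1011 + 385 = 1396$)
$H{\left(z \right)} = -3 - 286 z$ ($H{\left(z \right)} = -3 - 22 \left(z + \left(-4 + 10\right) \left(z + z\right)\right) = -3 - 22 \left(z + 6 \cdot 2 z\right) = -3 - 22 \left(z + 12 z\right) = -3 - 22 \cdot 13 z = -3 - 286 z$)
$\frac{2734790}{H{\left(Q \right)}} = \frac{2734790}{-3 - 399256} = \frac{2734790}{-399259} = 2734790 \left(- \frac{1}{399259}\right) = - \frac{2734790}{399259}$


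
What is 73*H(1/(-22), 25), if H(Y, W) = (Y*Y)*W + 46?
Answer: 1627097/484 ≈ 3361.8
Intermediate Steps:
H(Y, W) = 46 + W*Y**2 (H(Y, W) = Y**2*W + 46 = W*Y**2 + 46 = 46 + W*Y**2)
73*H(1/(-22), 25) = 73*(46 + 25*(1/(-22))**2) = 73*(46 + 25*(-1/22)**2) = 73*(46 + 25*(1/484)) = 73*(46 + 25/484) = 73*(22289/484) = 1627097/484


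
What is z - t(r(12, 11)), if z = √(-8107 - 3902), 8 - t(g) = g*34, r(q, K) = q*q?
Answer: 4888 + I*√12009 ≈ 4888.0 + 109.59*I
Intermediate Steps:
r(q, K) = q²
t(g) = 8 - 34*g (t(g) = 8 - g*34 = 8 - 34*g)
z = I*√12009 (z = √(-12009) = I*√12009 ≈ 109.59*I)
z - t(r(12, 11)) = I*√12009 - (8 - 34*12²) = I*√12009 - (8 - 34*144) = I*√12009 - (8 - 4896) = I*√12009 - 1*(-4888) = I*√12009 + 4888 = 4888 + I*√12009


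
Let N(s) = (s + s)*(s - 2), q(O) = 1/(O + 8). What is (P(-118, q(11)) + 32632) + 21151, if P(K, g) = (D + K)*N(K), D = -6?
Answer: -3457897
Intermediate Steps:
q(O) = 1/(8 + O)
N(s) = 2*s*(-2 + s) (N(s) = (2*s)*(-2 + s) = 2*s*(-2 + s))
P(K, g) = 2*K*(-6 + K)*(-2 + K) (P(K, g) = (-6 + K)*(2*K*(-2 + K)) = 2*K*(-6 + K)*(-2 + K))
(P(-118, q(11)) + 32632) + 21151 = (2*(-118)*(-6 - 118)*(-2 - 118) + 32632) + 21151 = (2*(-118)*(-124)*(-120) + 32632) + 21151 = (-3511680 + 32632) + 21151 = -3479048 + 21151 = -3457897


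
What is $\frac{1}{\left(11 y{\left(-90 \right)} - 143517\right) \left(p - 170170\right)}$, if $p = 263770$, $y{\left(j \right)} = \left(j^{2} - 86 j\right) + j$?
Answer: $\frac{1}{2783008800} \approx 3.5932 \cdot 10^{-10}$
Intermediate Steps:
$y{\left(j \right)} = j^{2} - 85 j$
$\frac{1}{\left(11 y{\left(-90 \right)} - 143517\right) \left(p - 170170\right)} = \frac{1}{\left(11 \left(- 90 \left(-85 - 90\right)\right) - 143517\right) \left(263770 - 170170\right)} = \frac{1}{\left(11 \left(\left(-90\right) \left(-175\right)\right) - 143517\right) 93600} = \frac{1}{\left(11 \cdot 15750 - 143517\right) 93600} = \frac{1}{\left(173250 - 143517\right) 93600} = \frac{1}{29733 \cdot 93600} = \frac{1}{2783008800}$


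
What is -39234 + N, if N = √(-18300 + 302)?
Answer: -39234 + I*√17998 ≈ -39234.0 + 134.16*I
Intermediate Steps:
N = I*√17998 (N = √(-17998) = I*√17998 ≈ 134.16*I)
-39234 + N = -39234 + I*√17998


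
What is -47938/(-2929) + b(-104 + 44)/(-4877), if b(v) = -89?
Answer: 234054307/14284733 ≈ 16.385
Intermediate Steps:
-47938/(-2929) + b(-104 + 44)/(-4877) = -47938/(-2929) - 89/(-4877) = -47938*(-1/2929) - 89*(-1/4877) = 47938/2929 + 89/4877 = 234054307/14284733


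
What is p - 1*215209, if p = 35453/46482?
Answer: -10003309285/46482 ≈ -2.1521e+5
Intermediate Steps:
p = 35453/46482 (p = 35453*(1/46482) = 35453/46482 ≈ 0.76273)
p - 1*215209 = 35453/46482 - 1*215209 = 35453/46482 - 215209 = -10003309285/46482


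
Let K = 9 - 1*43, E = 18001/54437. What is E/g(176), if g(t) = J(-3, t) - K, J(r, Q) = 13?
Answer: 383/54437 ≈ 0.0070357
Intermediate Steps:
E = 18001/54437 (E = 18001*(1/54437) = 18001/54437 ≈ 0.33068)
K = -34 (K = 9 - 43 = -34)
g(t) = 47 (g(t) = 13 - 1*(-34) = 13 + 34 = 47)
E/g(176) = (18001/54437)/47 = (18001/54437)*(1/47) = 383/54437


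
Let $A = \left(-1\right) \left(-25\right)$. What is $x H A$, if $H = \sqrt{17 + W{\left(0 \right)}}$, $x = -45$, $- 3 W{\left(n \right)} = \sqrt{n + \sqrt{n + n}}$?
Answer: $- 1125 \sqrt{17} \approx -4638.5$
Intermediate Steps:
$W{\left(n \right)} = - \frac{\sqrt{n + \sqrt{2} \sqrt{n}}}{3}$ ($W{\left(n \right)} = - \frac{\sqrt{n + \sqrt{n + n}}}{3} = - \frac{\sqrt{n + \sqrt{2 n}}}{3} = - \frac{\sqrt{n + \sqrt{2} \sqrt{n}}}{3}$)
$A = 25$
$H = \sqrt{17}$ ($H = \sqrt{17 - \frac{\sqrt{0 + \sqrt{2} \sqrt{0}}}{3}} = \sqrt{17 - \frac{\sqrt{0 + \sqrt{2} \cdot 0}}{3}} = \sqrt{17 - \frac{\sqrt{0 + 0}}{3}} = \sqrt{17 - \frac{\sqrt{0}}{3}} = \sqrt{17 - 0} = \sqrt{17 + 0} = \sqrt{17} \approx 4.1231$)
$x H A = - 45 \sqrt{17} \cdot 25 = - 1125 \sqrt{17}$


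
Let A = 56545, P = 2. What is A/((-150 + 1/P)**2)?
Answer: 226180/89401 ≈ 2.5299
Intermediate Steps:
A/((-150 + 1/P)**2) = 56545/((-150 + 1/2)**2) = 56545/((-299/2)**2) = 56545/(89401/4) = 56545*(4/89401) = 226180/89401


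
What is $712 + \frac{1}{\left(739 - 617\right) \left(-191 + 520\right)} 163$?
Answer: $\frac{28578419}{40138} \approx 712.0$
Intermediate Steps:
$712 + \frac{1}{\left(739 - 617\right) \left(-191 + 520\right)} 163 = 712 + \frac{1}{122 \cdot 329} \cdot 163 = 712 + \frac{1}{40138} \cdot 163 = 712 + \frac{163}{40138} = \frac{28578419}{40138}$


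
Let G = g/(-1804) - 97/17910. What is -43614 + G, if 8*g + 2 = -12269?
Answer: -5636501368987/129238560 ≈ -43613.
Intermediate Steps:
g = -12271/8 (g = -¼ + (⅛)*(-12269) = -¼ - 12269/8 = -12271/8 ≈ -1533.9)
G = 109186853/129238560 (G = -12271/8/(-1804) - 97/17910 = -12271/8*(-1/1804) - 97*1/17910 = 12271/14432 - 97/17910 = 109186853/129238560 ≈ 0.84485)
-43614 + G = -43614 + 109186853/129238560 = -5636501368987/129238560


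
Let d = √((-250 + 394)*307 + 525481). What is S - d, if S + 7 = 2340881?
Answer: 2340874 - √569689 ≈ 2.3401e+6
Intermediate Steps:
S = 2340874 (S = -7 + 2340881 = 2340874)
d = √569689 (d = √(144*307 + 525481) = √(44208 + 525481) = √569689 ≈ 754.78)
S - d = 2340874 - √569689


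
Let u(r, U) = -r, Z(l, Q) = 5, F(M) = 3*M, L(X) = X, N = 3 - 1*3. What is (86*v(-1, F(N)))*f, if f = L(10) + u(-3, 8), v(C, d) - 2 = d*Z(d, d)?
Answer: 2236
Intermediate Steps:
N = 0 (N = 3 - 3 = 0)
v(C, d) = 2 + 5*d (v(C, d) = 2 + d*5 = 2 + 5*d)
f = 13 (f = 10 - 1*(-3) = 10 + 3 = 13)
(86*v(-1, F(N)))*f = (86*(2 + 5*(3*0)))*13 = (86*(2 + 5*0))*13 = (86*(2 + 0))*13 = (86*2)*13 = 172*13 = 2236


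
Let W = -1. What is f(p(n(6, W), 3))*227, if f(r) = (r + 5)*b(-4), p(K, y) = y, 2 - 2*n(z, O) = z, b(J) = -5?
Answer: -9080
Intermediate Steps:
n(z, O) = 1 - z/2
f(r) = -25 - 5*r (f(r) = (r + 5)*(-5) = (5 + r)*(-5) = -25 - 5*r)
f(p(n(6, W), 3))*227 = (-25 - 5*3)*227 = (-25 - 15)*227 = -40*227 = -9080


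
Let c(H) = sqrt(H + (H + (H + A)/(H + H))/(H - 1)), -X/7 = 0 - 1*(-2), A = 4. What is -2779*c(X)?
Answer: -397*I*sqrt(577290)/30 ≈ -10055.0*I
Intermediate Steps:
X = -14 (X = -7*(0 - 1*(-2)) = -7*(0 + 2) = -7*2 = -14)
c(H) = sqrt(H + (H + (4 + H)/(2*H))/(-1 + H)) (c(H) = sqrt(H + (H + (H + 4)/(H + H))/(H - 1)) = sqrt(H + (H + (4 + H)/((2*H)))/(-1 + H)) = sqrt(H + (H + (4 + H)*(1/(2*H)))/(-1 + H)) = sqrt(H + (H + (4 + H)/(2*H))/(-1 + H)))
-2779*c(X) = -2779*sqrt(2)*sqrt((4 - 14 + 2*(-14)**3)/((-14)*(-1 - 14)))/2 = -2779*sqrt(2)*sqrt(-1/14*(4 - 14 + 2*(-2744))/(-15))/2 = -2779*sqrt(2)*sqrt(-1/14*(-1/15)*(4 - 14 - 5488))/2 = -2779*sqrt(2)*sqrt(-1/14*(-1/15)*(-5498))/2 = -2779*sqrt(2)*sqrt(-2749/105)/2 = -2779*sqrt(2)*I*sqrt(288645)/105/2 = -397*I*sqrt(577290)/30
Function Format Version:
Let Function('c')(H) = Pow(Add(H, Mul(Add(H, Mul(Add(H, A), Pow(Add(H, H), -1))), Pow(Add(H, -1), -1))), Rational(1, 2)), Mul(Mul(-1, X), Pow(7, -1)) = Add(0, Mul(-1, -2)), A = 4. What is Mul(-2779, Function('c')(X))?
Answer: Mul(Rational(-397, 30), I, Pow(577290, Rational(1, 2))) ≈ Mul(-10055., I)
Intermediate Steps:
X = -14 (X = Mul(-7, Add(0, Mul(-1, -2))) = Mul(-7, Add(0, 2)) = Mul(-7, 2) = -14)
Function('c')(H) = Pow(Add(H, Mul(Pow(Add(-1, H), -1), Add(H, Mul(Rational(1, 2), Pow(H, -1), Add(4, H))))), Rational(1, 2)) (Function('c')(H) = Pow(Add(H, Mul(Add(H, Mul(Add(H, 4), Pow(Add(H, H), -1))), Pow(Add(H, -1), -1))), Rational(1, 2)) = Pow(Add(H, Mul(Add(H, Mul(Add(4, H), Pow(Mul(2, H), -1))), Pow(Add(-1, H), -1))), Rational(1, 2)) = Pow(Add(H, Mul(Add(H, Mul(Add(4, H), Mul(Rational(1, 2), Pow(H, -1)))), Pow(Add(-1, H), -1))), Rational(1, 2)) = Pow(Add(H, Mul(Add(H, Mul(Rational(1, 2), Pow(H, -1), Add(4, H))), Pow(Add(-1, H), -1))), Rational(1, 2)) = Pow(Add(H, Mul(Pow(Add(-1, H), -1), Add(H, Mul(Rational(1, 2), Pow(H, -1), Add(4, H))))), Rational(1, 2)))
Mul(-2779, Function('c')(X)) = Mul(-2779, Mul(Rational(1, 2), Pow(2, Rational(1, 2)), Pow(Mul(Pow(-14, -1), Pow(Add(-1, -14), -1), Add(4, -14, Mul(2, Pow(-14, 3)))), Rational(1, 2)))) = Mul(-2779, Mul(Rational(1, 2), Pow(2, Rational(1, 2)), Pow(Mul(Rational(-1, 14), Pow(-15, -1), Add(4, -14, Mul(2, -2744))), Rational(1, 2)))) = Mul(-2779, Mul(Rational(1, 2), Pow(2, Rational(1, 2)), Pow(Mul(Rational(-1, 14), Rational(-1, 15), Add(4, -14, -5488)), Rational(1, 2)))) = Mul(-2779, Mul(Rational(1, 2), Pow(2, Rational(1, 2)), Pow(Mul(Rational(-1, 14), Rational(-1, 15), -5498), Rational(1, 2)))) = Mul(-2779, Mul(Rational(1, 2), Pow(2, Rational(1, 2)), Pow(Rational(-2749, 105), Rational(1, 2)))) = Mul(-2779, Mul(Rational(1, 2), Pow(2, Rational(1, 2)), Mul(Rational(1, 105), I, Pow(288645, Rational(1, 2))))) = Mul(-2779, Mul(Rational(1, 210), I, Pow(577290, Rational(1, 2)))) = Mul(Rational(-397, 30), I, Pow(577290, Rational(1, 2)))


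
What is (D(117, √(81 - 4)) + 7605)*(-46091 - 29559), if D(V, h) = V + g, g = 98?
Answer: -591583000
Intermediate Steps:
D(V, h) = 98 + V (D(V, h) = V + 98 = 98 + V)
(D(117, √(81 - 4)) + 7605)*(-46091 - 29559) = ((98 + 117) + 7605)*(-46091 - 29559) = (215 + 7605)*(-75650) = 7820*(-75650) = -591583000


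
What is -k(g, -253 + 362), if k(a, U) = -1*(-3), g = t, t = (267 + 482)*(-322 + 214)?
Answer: -3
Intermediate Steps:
t = -80892 (t = 749*(-108) = -80892)
g = -80892
k(a, U) = 3
-k(g, -253 + 362) = -1*3 = -3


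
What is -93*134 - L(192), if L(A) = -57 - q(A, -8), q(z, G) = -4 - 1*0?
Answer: -12409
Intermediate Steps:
q(z, G) = -4 (q(z, G) = -4 + 0 = -4)
L(A) = -53 (L(A) = -57 - 1*(-4) = -57 + 4 = -53)
-93*134 - L(192) = -93*134 - 1*(-53) = -12462 + 53 = -12409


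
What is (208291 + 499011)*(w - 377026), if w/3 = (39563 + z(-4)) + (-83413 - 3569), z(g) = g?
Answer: -367298392090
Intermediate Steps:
w = -142269 (w = 3*((39563 - 4) + (-83413 - 3569)) = 3*(39559 - 86982) = 3*(-47423) = -142269)
(208291 + 499011)*(w - 377026) = (208291 + 499011)*(-142269 - 377026) = 707302*(-519295) = -367298392090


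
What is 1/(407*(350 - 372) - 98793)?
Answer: -1/107747 ≈ -9.2810e-6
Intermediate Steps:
1/(407*(350 - 372) - 98793) = 1/(407*(-22) - 98793) = 1/(-8954 - 98793) = 1/(-107747) = -1/107747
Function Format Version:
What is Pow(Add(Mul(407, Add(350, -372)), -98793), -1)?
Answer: Rational(-1, 107747) ≈ -9.2810e-6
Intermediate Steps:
Pow(Add(Mul(407, Add(350, -372)), -98793), -1) = Pow(Add(Mul(407, -22), -98793), -1) = Pow(Add(-8954, -98793), -1) = Pow(-107747, -1) = Rational(-1, 107747)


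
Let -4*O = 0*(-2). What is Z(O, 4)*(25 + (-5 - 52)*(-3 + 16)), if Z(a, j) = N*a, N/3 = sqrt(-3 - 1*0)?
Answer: 0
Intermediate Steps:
O = 0 (O = -0*(-2) = -1/4*0 = 0)
N = 3*I*sqrt(3) (N = 3*sqrt(-3 - 1*0) = 3*sqrt(-3 + 0) = 3*sqrt(-3) = 3*(I*sqrt(3)) = 3*I*sqrt(3) ≈ 5.1962*I)
Z(a, j) = 3*I*a*sqrt(3) (Z(a, j) = (3*I*sqrt(3))*a = 3*I*a*sqrt(3))
Z(O, 4)*(25 + (-5 - 52)*(-3 + 16)) = (3*I*0*sqrt(3))*(25 + (-5 - 52)*(-3 + 16)) = 0*(25 - 57*13) = 0*(25 - 741) = 0*(-716) = 0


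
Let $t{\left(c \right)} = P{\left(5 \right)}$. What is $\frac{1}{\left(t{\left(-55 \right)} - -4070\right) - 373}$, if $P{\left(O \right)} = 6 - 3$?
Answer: $\frac{1}{3700} \approx 0.00027027$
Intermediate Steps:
$P{\left(O \right)} = 3$ ($P{\left(O \right)} = 6 - 3 = 3$)
$t{\left(c \right)} = 3$
$\frac{1}{\left(t{\left(-55 \right)} - -4070\right) - 373} = \frac{1}{\left(3 - -4070\right) - 373} = \frac{1}{\left(3 + 4070\right) - 373} = \frac{1}{4073 - 373} = \frac{1}{3700}$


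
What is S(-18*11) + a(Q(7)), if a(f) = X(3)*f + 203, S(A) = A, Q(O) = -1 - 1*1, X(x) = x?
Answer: -1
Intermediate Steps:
Q(O) = -2 (Q(O) = -1 - 1 = -2)
a(f) = 203 + 3*f (a(f) = 3*f + 203 = 203 + 3*f)
S(-18*11) + a(Q(7)) = -18*11 + (203 + 3*(-2)) = -198 + (203 - 6) = -198 + 197 = -1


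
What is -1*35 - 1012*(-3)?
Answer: 3001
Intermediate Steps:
-1*35 - 1012*(-3) = -35 - 46*(-66) = -35 + 3036 = 3001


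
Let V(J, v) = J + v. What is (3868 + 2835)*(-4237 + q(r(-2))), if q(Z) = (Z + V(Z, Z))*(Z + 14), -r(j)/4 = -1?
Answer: -26952763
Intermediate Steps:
r(j) = 4 (r(j) = -4*(-1) = 4)
q(Z) = 3*Z*(14 + Z) (q(Z) = (Z + (Z + Z))*(Z + 14) = (Z + 2*Z)*(14 + Z) = (3*Z)*(14 + Z) = 3*Z*(14 + Z))
(3868 + 2835)*(-4237 + q(r(-2))) = (3868 + 2835)*(-4237 + 3*4*(14 + 4)) = 6703*(-4237 + 3*4*18) = 6703*(-4237 + 216) = 6703*(-4021) = -26952763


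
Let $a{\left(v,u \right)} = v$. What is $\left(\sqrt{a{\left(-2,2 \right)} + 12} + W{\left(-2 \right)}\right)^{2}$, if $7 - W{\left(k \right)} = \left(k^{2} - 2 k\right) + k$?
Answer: $\left(1 + \sqrt{10}\right)^{2} \approx 17.325$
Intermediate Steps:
$W{\left(k \right)} = 7 + k - k^{2}$ ($W{\left(k \right)} = 7 - \left(\left(k^{2} - 2 k\right) + k\right) = 7 - \left(k^{2} - k\right) = 7 + k - k^{2}$)
$\left(\sqrt{a{\left(-2,2 \right)} + 12} + W{\left(-2 \right)}\right)^{2} = \left(\sqrt{-2 + 12} - -1\right)^{2} = \left(\sqrt{10} - -1\right)^{2} = \left(\sqrt{10} + 1\right)^{2} = \left(1 + \sqrt{10}\right)^{2}$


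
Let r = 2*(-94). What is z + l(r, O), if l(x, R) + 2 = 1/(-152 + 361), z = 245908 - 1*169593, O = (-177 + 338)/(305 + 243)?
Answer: 15949418/209 ≈ 76313.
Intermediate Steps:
O = 161/548 ≈ 0.29380
r = -188
z = 76315 (z = 245908 - 169593 = 76315)
l(x, R) = -417/209 (l(x, R) = -2 + 1/(-152 + 361) = -2 + 1/209 = -417/209)
z + l(r, O) = 76315 - 417/209 = 15949418/209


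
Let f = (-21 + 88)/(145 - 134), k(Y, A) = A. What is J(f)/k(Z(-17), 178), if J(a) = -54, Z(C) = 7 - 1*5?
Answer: -27/89 ≈ -0.30337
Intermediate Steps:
Z(C) = 2 (Z(C) = 7 - 5 = 2)
f = 67/11 ≈ 6.0909
J(f)/k(Z(-17), 178) = -54/178 = -54*1/178 = -27/89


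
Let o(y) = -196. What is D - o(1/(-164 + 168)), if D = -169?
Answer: 27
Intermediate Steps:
D - o(1/(-164 + 168)) = -169 - 1*(-196) = -169 + 196 = 27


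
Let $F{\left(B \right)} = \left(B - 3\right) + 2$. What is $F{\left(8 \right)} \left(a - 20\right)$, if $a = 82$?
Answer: $434$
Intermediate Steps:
$F{\left(B \right)} = -1 + B$ ($F{\left(B \right)} = \left(-3 + B\right) + 2 = -1 + B$)
$F{\left(8 \right)} \left(a - 20\right) = \left(-1 + 8\right) \left(82 - 20\right) = 7 \cdot 62 = 434$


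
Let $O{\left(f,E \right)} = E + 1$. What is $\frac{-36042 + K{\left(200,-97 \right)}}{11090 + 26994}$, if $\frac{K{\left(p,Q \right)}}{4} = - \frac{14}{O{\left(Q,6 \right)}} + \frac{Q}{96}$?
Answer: $- \frac{865297}{914016} \approx -0.9467$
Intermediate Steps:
$O{\left(f,E \right)} = 1 + E$
$K{\left(p,Q \right)} = -8 + \frac{Q}{24}$ ($K{\left(p,Q \right)} = 4 \left(- \frac{14}{1 + 6} + \frac{Q}{96}\right) = 4 \left(- \frac{14}{7} + Q \frac{1}{96}\right) = 4 \left(\left(-14\right) \frac{1}{7} + \frac{Q}{96}\right) = 4 \left(-2 + \frac{Q}{96}\right) = -8 + \frac{Q}{24}$)
$\frac{-36042 + K{\left(200,-97 \right)}}{11090 + 26994} = \frac{-36042 + \left(-8 + \frac{1}{24} \left(-97\right)\right)}{11090 + 26994} = \frac{-36042 - \frac{289}{24}}{38084} = \left(-36042 - \frac{289}{24}\right) \frac{1}{38084} = \left(- \frac{865297}{24}\right) \frac{1}{38084} = - \frac{865297}{914016}$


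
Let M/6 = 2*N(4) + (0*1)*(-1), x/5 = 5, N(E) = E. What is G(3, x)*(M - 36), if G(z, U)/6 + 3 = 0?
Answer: -216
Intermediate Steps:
x = 25 (x = 5*5 = 25)
G(z, U) = -18 (G(z, U) = -18 + 6*0 = -18 + 0 = -18)
M = 48 (M = 6*(2*4 + (0*1)*(-1)) = 6*(8 + 0*(-1)) = 6*(8 + 0) = 6*8 = 48)
G(3, x)*(M - 36) = -18*(48 - 36) = -18*12 = -216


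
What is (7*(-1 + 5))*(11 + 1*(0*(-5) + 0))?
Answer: 308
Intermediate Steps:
(7*(-1 + 5))*(11 + 1*(0*(-5) + 0)) = (7*4)*(11 + 1*(0 + 0)) = 28*(11 + 1*0) = 28*(11 + 0) = 28*11 = 308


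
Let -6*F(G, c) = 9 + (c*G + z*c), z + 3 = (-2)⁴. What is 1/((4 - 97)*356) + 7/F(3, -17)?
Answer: 1390273/8707404 ≈ 0.15967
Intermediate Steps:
z = 13 (z = -3 + (-2)⁴ = -3 + 16 = 13)
F(G, c) = -3/2 - 13*c/6 - G*c/6 (F(G, c) = -(9 + (c*G + 13*c))/6 = -(9 + (G*c + 13*c))/6 = -(9 + (13*c + G*c))/6 = -(9 + 13*c + G*c)/6 = -3/2 - 13*c/6 - G*c/6)
1/((4 - 97)*356) + 7/F(3, -17) = 1/((4 - 97)*356) + 7/(-3/2 - 13/6*(-17) - ⅙*3*(-17)) = (1/356)/(-93) + 7/(-3/2 + 221/6 + 17/2) = -1/93*1/356 + 7/(263/6) = -1/33108 + 7*(6/263) = -1/33108 + 42/263 = 1390273/8707404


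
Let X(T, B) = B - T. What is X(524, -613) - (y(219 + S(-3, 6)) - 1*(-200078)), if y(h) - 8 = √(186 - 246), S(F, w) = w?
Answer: -201223 - 2*I*√15 ≈ -2.0122e+5 - 7.746*I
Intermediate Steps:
y(h) = 8 + 2*I*√15 (y(h) = 8 + √(186 - 246) = 8 + √(-60) = 8 + 2*I*√15)
X(524, -613) - (y(219 + S(-3, 6)) - 1*(-200078)) = (-613 - 1*524) - ((8 + 2*I*√15) - 1*(-200078)) = (-613 - 524) - ((8 + 2*I*√15) + 200078) = -1137 - (200086 + 2*I*√15) = -1137 + (-200086 - 2*I*√15) = -201223 - 2*I*√15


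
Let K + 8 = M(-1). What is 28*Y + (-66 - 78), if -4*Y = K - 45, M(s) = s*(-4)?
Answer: 199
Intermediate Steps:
M(s) = -4*s
K = -4 (K = -8 - 4*(-1) = -8 + 4 = -4)
Y = 49/4 (Y = -(-4 - 45)/4 = -1/4*(-49) = 49/4 ≈ 12.250)
28*Y + (-66 - 78) = 28*(49/4) + (-66 - 78) = 343 - 144 = 199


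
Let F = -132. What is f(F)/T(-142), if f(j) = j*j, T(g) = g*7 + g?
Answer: -1089/71 ≈ -15.338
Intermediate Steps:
T(g) = 8*g (T(g) = 7*g + g = 8*g)
f(j) = j²
f(F)/T(-142) = (-132)²/((8*(-142))) = 17424/(-1136) = 17424*(-1/1136) = -1089/71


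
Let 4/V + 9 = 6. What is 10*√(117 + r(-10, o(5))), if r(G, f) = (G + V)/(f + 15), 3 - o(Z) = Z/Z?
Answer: 10*√1047/3 ≈ 107.86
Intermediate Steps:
V = -4/3 (V = 4/(-9 + 6) = 4/(-3) = 4*(-⅓) = -4/3 ≈ -1.3333)
o(Z) = 2 (o(Z) = 3 - Z/Z = 3 - 1*1 = 3 - 1 = 2)
r(G, f) = (-4/3 + G)/(15 + f) (r(G, f) = (G - 4/3)/(f + 15) = (-4/3 + G)/(15 + f))
10*√(117 + r(-10, o(5))) = 10*√(117 + (-4/3 - 10)/(15 + 2)) = 10*√(117 - 34/3/17) = 10*√(117 + (1/17)*(-34/3)) = 10*√(117 - ⅔) = 10*√(349/3) = 10*(√1047/3) = 10*√1047/3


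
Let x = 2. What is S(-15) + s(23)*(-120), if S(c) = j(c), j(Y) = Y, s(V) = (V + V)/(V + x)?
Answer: -1179/5 ≈ -235.80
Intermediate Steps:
s(V) = 2*V/(2 + V) (s(V) = (V + V)/(V + 2) = (2*V)/(2 + V) = 2*V/(2 + V))
S(c) = c
S(-15) + s(23)*(-120) = -15 + (2*23/(2 + 23))*(-120) = -15 + (2*23/25)*(-120) = -15 + (2*23*(1/25))*(-120) = -15 + (46/25)*(-120) = -15 - 1104/5 = -1179/5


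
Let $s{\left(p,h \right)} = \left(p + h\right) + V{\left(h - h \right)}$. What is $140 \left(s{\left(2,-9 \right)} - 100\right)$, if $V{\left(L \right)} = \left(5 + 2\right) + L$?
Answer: $-14000$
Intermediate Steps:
$V{\left(L \right)} = 7 + L$
$s{\left(p,h \right)} = 7 + h + p$ ($s{\left(p,h \right)} = \left(p + h\right) + \left(7 + \left(h - h\right)\right) = \left(h + p\right) + \left(7 + 0\right) = \left(h + p\right) + 7 = 7 + h + p$)
$140 \left(s{\left(2,-9 \right)} - 100\right) = 140 \left(\left(7 - 9 + 2\right) - 100\right) = 140 \left(0 - 100\right) = 140 \left(-100\right) = -14000$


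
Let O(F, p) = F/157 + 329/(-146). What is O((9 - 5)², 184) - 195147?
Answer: -4473208851/22922 ≈ -1.9515e+5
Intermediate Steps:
O(F, p) = -329/146 + F/157 (O(F, p) = F*(1/157) + 329*(-1/146) = F/157 - 329/146 = -329/146 + F/157)
O((9 - 5)², 184) - 195147 = (-329/146 + (9 - 5)²/157) - 195147 = (-329/146 + (1/157)*4²) - 195147 = (-329/146 + (1/157)*16) - 195147 = (-329/146 + 16/157) - 195147 = -49317/22922 - 195147 = -4473208851/22922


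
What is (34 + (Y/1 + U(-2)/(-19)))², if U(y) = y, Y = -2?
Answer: 372100/361 ≈ 1030.7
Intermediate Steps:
(34 + (Y/1 + U(-2)/(-19)))² = (34 + (-2/1 - 2/(-19)))² = (34 + (-2*1 - 2*(-1/19)))² = (34 + (-2 + 2/19))² = (34 - 36/19)² = (610/19)² = 372100/361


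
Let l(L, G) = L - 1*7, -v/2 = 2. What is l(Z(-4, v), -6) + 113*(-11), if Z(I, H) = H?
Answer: -1254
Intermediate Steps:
v = -4 (v = -2*2 = -4)
l(L, G) = -7 + L (l(L, G) = L - 7 = -7 + L)
l(Z(-4, v), -6) + 113*(-11) = (-7 - 4) + 113*(-11) = -11 - 1243 = -1254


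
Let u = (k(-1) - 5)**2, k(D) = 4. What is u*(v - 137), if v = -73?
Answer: -210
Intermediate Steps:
u = 1 (u = (4 - 5)**2 = (-1)**2 = 1)
u*(v - 137) = 1*(-73 - 137) = 1*(-210) = -210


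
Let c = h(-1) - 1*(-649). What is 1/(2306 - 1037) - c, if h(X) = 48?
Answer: -884492/1269 ≈ -697.00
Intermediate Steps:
c = 697 (c = 48 - 1*(-649) = 48 + 649 = 697)
1/(2306 - 1037) - c = 1/(2306 - 1037) - 1*697 = 1/1269 - 697 = -884492/1269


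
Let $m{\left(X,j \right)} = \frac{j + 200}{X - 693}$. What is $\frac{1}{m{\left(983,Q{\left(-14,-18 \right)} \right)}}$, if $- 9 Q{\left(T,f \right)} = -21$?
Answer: $\frac{870}{607} \approx 1.4333$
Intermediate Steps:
$Q{\left(T,f \right)} = \frac{7}{3}$ ($Q{\left(T,f \right)} = \left(- \frac{1}{9}\right) \left(-21\right) = \frac{7}{3}$)
$m{\left(X,j \right)} = \frac{200 + j}{-693 + X}$
$\frac{1}{m{\left(983,Q{\left(-14,-18 \right)} \right)}} = \frac{1}{\frac{1}{-693 + 983} \left(200 + \frac{7}{3}\right)} = \frac{1}{\frac{1}{290} \cdot \frac{607}{3}} = \frac{1}{\frac{607}{870}} = \frac{870}{607}$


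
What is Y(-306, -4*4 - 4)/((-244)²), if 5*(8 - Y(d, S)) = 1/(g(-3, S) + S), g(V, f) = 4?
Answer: 641/4762880 ≈ 0.00013458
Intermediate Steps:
Y(d, S) = 8 - 1/(5*(4 + S))
Y(-306, -4*4 - 4)/((-244)²) = ((159 + 40*(-4*4 - 4))/(5*(4 + (-4*4 - 4))))/((-244)²) = ((159 + 40*(-16 - 4))/(5*(4 + (-16 - 4))))/59536 = ((159 + 40*(-20))/(5*(4 - 20)))*(1/59536) = ((⅕)*(159 - 800)/(-16))*(1/59536) = ((⅕)*(-1/16)*(-641))*(1/59536) = (641/80)*(1/59536) = 641/4762880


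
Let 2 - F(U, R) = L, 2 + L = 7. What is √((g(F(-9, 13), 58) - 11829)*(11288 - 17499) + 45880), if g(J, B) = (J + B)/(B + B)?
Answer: √247297241291/58 ≈ 8574.0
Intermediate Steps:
L = 5 (L = -2 + 7 = 5)
F(U, R) = -3 (F(U, R) = 2 - 1*5 = 2 - 5 = -3)
g(J, B) = (B + J)/(2*B) (g(J, B) = (B + J)/((2*B)) = (B + J)*(1/(2*B)) = (B + J)/(2*B))
√((g(F(-9, 13), 58) - 11829)*(11288 - 17499) + 45880) = √(((½)*(58 - 3)/58 - 11829)*(11288 - 17499) + 45880) = √(((½)*(1/58)*55 - 11829)*(-6211) + 45880) = √((55/116 - 11829)*(-6211) + 45880) = √(-1372109/116*(-6211) + 45880) = √(8522168999/116 + 45880) = √(8527491079/116) = √247297241291/58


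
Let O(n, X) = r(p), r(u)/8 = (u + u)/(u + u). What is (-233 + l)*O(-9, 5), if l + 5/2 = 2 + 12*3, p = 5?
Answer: -1580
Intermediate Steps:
l = 71/2 (l = -5/2 + (2 + 12*3) = -5/2 + (2 + 36) = -5/2 + 38 = 71/2 ≈ 35.500)
r(u) = 8 (r(u) = 8*((u + u)/(u + u)) = 8*((2*u)/((2*u))) = 8*((2*u)*(1/(2*u))) = 8*1 = 8)
O(n, X) = 8
(-233 + l)*O(-9, 5) = (-233 + 71/2)*8 = -395/2*8 = -1580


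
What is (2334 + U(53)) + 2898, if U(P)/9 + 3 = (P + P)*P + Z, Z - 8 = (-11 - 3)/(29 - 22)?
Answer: 55821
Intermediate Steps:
Z = 6 (Z = 8 + (-11 - 3)/(29 - 22) = 8 - 14/7 = 8 - 14*⅐ = 8 - 2 = 6)
U(P) = 27 + 18*P² (U(P) = -27 + 9*((P + P)*P + 6) = -27 + 9*((2*P)*P + 6) = -27 + 9*(2*P² + 6) = -27 + 9*(6 + 2*P²) = -27 + (54 + 18*P²) = 27 + 18*P²)
(2334 + U(53)) + 2898 = (2334 + (27 + 18*53²)) + 2898 = (2334 + (27 + 18*2809)) + 2898 = (2334 + (27 + 50562)) + 2898 = (2334 + 50589) + 2898 = 52923 + 2898 = 55821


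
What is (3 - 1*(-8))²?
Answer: 121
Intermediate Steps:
(3 - 1*(-8))² = (3 + 8)² = 11² = 121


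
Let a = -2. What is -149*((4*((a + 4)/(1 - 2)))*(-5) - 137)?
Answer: 14453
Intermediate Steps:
-149*((4*((a + 4)/(1 - 2)))*(-5) - 137) = -149*((4*((-2 + 4)/(1 - 2)))*(-5) - 137) = -149*((4*(2/(-1)))*(-5) - 137) = -149*((4*(2*(-1)))*(-5) - 137) = -149*((4*(-2))*(-5) - 137) = -149*(-8*(-5) - 137) = -149*(40 - 137) = -149*(-97) = 14453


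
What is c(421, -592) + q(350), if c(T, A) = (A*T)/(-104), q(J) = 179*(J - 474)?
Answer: -257394/13 ≈ -19800.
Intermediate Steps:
q(J) = -84846 + 179*J (q(J) = 179*(-474 + J) = -84846 + 179*J)
c(T, A) = -A*T/104 (c(T, A) = (A*T)*(-1/104) = -A*T/104)
c(421, -592) + q(350) = -1/104*(-592)*421 + (-84846 + 179*350) = 31154/13 + (-84846 + 62650) = 31154/13 - 22196 = -257394/13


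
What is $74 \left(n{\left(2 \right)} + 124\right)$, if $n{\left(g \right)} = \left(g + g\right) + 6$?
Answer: $9916$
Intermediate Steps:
$n{\left(g \right)} = 6 + 2 g$ ($n{\left(g \right)} = 2 g + 6 = 6 + 2 g$)
$74 \left(n{\left(2 \right)} + 124\right) = 74 \left(\left(6 + 2 \cdot 2\right) + 124\right) = 74 \left(\left(6 + 4\right) + 124\right) = 74 \left(10 + 124\right) = 74 \cdot 134 = 9916$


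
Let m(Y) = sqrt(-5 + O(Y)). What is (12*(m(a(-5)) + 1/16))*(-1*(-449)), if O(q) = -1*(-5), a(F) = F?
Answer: 1347/4 ≈ 336.75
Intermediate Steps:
O(q) = 5
m(Y) = 0 (m(Y) = sqrt(-5 + 5) = sqrt(0) = 0)
(12*(m(a(-5)) + 1/16))*(-1*(-449)) = (12*(0 + 1/16))*(-1*(-449)) = (12*(0 + 1/16))*449 = (12*(1/16))*449 = (3/4)*449 = 1347/4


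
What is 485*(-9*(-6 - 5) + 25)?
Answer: 60140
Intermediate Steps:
485*(-9*(-6 - 5) + 25) = 485*(-9*(-11) + 25) = 485*(99 + 25) = 485*124 = 60140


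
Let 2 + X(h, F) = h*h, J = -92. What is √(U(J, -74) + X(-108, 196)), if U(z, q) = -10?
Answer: 2*√2913 ≈ 107.94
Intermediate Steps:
X(h, F) = -2 + h² (X(h, F) = -2 + h*h = -2 + h²)
√(U(J, -74) + X(-108, 196)) = √(-10 + (-2 + (-108)²)) = √(-10 + (-2 + 11664)) = √(-10 + 11662) = √11652 = 2*√2913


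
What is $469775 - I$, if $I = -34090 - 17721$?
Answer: $521586$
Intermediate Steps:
$I = -51811$
$469775 - I = 469775 - -51811 = 469775 + 51811 = 521586$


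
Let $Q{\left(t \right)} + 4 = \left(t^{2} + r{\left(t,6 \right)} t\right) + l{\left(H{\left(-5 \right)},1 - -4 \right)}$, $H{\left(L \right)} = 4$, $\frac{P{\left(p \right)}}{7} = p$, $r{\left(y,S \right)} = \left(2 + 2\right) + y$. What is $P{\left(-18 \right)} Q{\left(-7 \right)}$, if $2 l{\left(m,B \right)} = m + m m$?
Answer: $-9576$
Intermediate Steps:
$r{\left(y,S \right)} = 4 + y$
$P{\left(p \right)} = 7 p$
$l{\left(m,B \right)} = \frac{m}{2} + \frac{m^{2}}{2}$ ($l{\left(m,B \right)} = \frac{m + m m}{2} = \frac{m + m^{2}}{2} = \frac{m}{2} + \frac{m^{2}}{2}$)
$Q{\left(t \right)} = 6 + t^{2} + t \left(4 + t\right)$ ($Q{\left(t \right)} = -4 + \left(\left(t^{2} + \left(4 + t\right) t\right) + \frac{1}{2} \cdot 4 \left(1 + 4\right)\right) = -4 + \left(\left(t^{2} + t \left(4 + t\right)\right) + \frac{1}{2} \cdot 4 \cdot 5\right) = -4 + \left(\left(t^{2} + t \left(4 + t\right)\right) + 10\right) = -4 + \left(10 + t^{2} + t \left(4 + t\right)\right) = 6 + t^{2} + t \left(4 + t\right)$)
$P{\left(-18 \right)} Q{\left(-7 \right)} = 7 \left(-18\right) \left(6 + \left(-7\right)^{2} - 7 \left(4 - 7\right)\right) = - 126 \left(6 + 49 - -21\right) = - 126 \left(6 + 49 + 21\right) = \left(-126\right) 76 = -9576$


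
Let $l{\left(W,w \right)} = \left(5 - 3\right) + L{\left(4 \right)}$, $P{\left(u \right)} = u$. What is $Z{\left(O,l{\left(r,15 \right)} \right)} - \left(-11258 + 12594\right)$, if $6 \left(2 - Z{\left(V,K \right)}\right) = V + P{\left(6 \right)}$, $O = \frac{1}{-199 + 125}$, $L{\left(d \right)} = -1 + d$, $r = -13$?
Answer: $- \frac{592739}{444} \approx -1335.0$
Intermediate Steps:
$l{\left(W,w \right)} = 5$ ($l{\left(W,w \right)} = \left(5 - 3\right) + \left(-1 + 4\right) = 2 + 3 = 5$)
$O = - \frac{1}{74}$ ($O = \frac{1}{-74} = - \frac{1}{74} \approx -0.013514$)
$Z{\left(V,K \right)} = 1 - \frac{V}{6}$ ($Z{\left(V,K \right)} = 2 - \frac{V + 6}{6} = 2 - \frac{6 + V}{6} = 2 - \left(1 + \frac{V}{6}\right) = 1 - \frac{V}{6}$)
$Z{\left(O,l{\left(r,15 \right)} \right)} - \left(-11258 + 12594\right) = \left(1 - - \frac{1}{444}\right) - \left(-11258 + 12594\right) = \left(1 + \frac{1}{444}\right) - 1336 = \frac{445}{444} - 1336 = - \frac{592739}{444}$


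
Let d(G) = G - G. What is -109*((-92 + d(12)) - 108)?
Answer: 21800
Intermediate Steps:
d(G) = 0
-109*((-92 + d(12)) - 108) = -109*((-92 + 0) - 108) = -109*(-92 - 108) = -109*(-200) = 21800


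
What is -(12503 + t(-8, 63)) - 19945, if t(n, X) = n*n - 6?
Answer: -32506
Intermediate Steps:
t(n, X) = -6 + n² (t(n, X) = n² - 6 = -6 + n²)
-(12503 + t(-8, 63)) - 19945 = -(12503 + (-6 + (-8)²)) - 19945 = -(12503 + (-6 + 64)) - 19945 = -(12503 + 58) - 19945 = -1*12561 - 19945 = -12561 - 19945 = -32506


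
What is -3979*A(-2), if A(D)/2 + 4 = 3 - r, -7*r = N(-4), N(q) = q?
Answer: 87538/7 ≈ 12505.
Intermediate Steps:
r = 4/7 (r = -⅐*(-4) = 4/7 ≈ 0.57143)
A(D) = -22/7 (A(D) = -8 + 2*(3 - 1*4/7) = -8 + 2*(3 - 4/7) = -8 + 2*(17/7) = -8 + 34/7 = -22/7)
-3979*A(-2) = -3979*(-22/7) = 87538/7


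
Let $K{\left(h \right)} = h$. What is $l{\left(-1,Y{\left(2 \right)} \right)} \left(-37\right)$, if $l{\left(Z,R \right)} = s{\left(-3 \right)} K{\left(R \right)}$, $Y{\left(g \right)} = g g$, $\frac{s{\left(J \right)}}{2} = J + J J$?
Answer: $-1776$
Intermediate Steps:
$s{\left(J \right)} = 2 J + 2 J^{2}$ ($s{\left(J \right)} = 2 \left(J + J J\right) = 2 \left(J + J^{2}\right) = 2 J + 2 J^{2}$)
$Y{\left(g \right)} = g^{2}$
$l{\left(Z,R \right)} = 12 R$ ($l{\left(Z,R \right)} = 2 \left(-3\right) \left(1 - 3\right) R = 2 \left(-3\right) \left(-2\right) R = 12 R$)
$l{\left(-1,Y{\left(2 \right)} \right)} \left(-37\right) = 12 \cdot 2^{2} \left(-37\right) = 12 \cdot 4 \left(-37\right) = 48 \left(-37\right) = -1776$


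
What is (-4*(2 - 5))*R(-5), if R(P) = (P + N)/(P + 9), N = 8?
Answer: 9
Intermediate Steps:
R(P) = (8 + P)/(9 + P) (R(P) = (P + 8)/(P + 9) = (8 + P)/(9 + P))
(-4*(2 - 5))*R(-5) = (-4*(2 - 5))*((8 - 5)/(9 - 5)) = (-4*(-3))*(3/4) = 12*((1/4)*3) = 12*(3/4) = 9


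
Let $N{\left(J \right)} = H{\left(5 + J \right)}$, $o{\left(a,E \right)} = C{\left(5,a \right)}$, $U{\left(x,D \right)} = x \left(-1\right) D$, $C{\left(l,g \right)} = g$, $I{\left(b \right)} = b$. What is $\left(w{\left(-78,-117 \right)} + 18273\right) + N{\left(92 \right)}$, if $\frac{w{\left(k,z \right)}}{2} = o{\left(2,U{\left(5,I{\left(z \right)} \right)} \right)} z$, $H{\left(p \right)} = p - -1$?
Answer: $17903$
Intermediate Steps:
$H{\left(p \right)} = 1 + p$ ($H{\left(p \right)} = p + 1 = 1 + p$)
$U{\left(x,D \right)} = - D x$ ($U{\left(x,D \right)} = - x D = - D x$)
$o{\left(a,E \right)} = a$
$N{\left(J \right)} = 6 + J$ ($N{\left(J \right)} = 1 + \left(5 + J\right) = 6 + J$)
$w{\left(k,z \right)} = 4 z$ ($w{\left(k,z \right)} = 2 \cdot 2 z = 4 z$)
$\left(w{\left(-78,-117 \right)} + 18273\right) + N{\left(92 \right)} = \left(4 \left(-117\right) + 18273\right) + \left(6 + 92\right) = \left(-468 + 18273\right) + 98 = 17805 + 98 = 17903$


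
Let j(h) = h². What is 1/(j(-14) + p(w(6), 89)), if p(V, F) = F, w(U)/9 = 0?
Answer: 1/285 ≈ 0.0035088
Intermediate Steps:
w(U) = 0 (w(U) = 9*0 = 0)
1/(j(-14) + p(w(6), 89)) = 1/((-14)² + 89) = 1/(196 + 89) = 1/285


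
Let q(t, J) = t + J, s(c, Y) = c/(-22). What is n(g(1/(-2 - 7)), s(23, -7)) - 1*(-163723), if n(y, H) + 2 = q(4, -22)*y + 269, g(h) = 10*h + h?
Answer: 164012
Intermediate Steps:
g(h) = 11*h
s(c, Y) = -c/22 (s(c, Y) = c*(-1/22) = -c/22)
q(t, J) = J + t
n(y, H) = 267 - 18*y (n(y, H) = -2 + ((-22 + 4)*y + 269) = -2 + (-18*y + 269) = -2 + (269 - 18*y) = 267 - 18*y)
n(g(1/(-2 - 7)), s(23, -7)) - 1*(-163723) = (267 - 198/(-2 - 7)) - 1*(-163723) = (267 - 198/(-9)) + 163723 = (267 - 198*(-1)/9) + 163723 = (267 - 18*(-11/9)) + 163723 = (267 + 22) + 163723 = 289 + 163723 = 164012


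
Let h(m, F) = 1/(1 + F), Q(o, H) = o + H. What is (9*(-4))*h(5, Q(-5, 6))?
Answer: -18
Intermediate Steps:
Q(o, H) = H + o
(9*(-4))*h(5, Q(-5, 6)) = (9*(-4))/(1 + (6 - 5)) = -36/(1 + 1) = -36/2 = -36*1/2 = -18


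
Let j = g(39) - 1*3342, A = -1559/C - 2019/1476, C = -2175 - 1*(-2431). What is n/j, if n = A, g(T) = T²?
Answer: 234829/57339648 ≈ 0.0040954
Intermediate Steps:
C = 256 (C = -2175 + 2431 = 256)
A = -234829/31488 (A = -1559/256 - 2019/1476 = -1559*1/256 - 2019*1/1476 = -1559/256 - 673/492 = -234829/31488 ≈ -7.4577)
n = -234829/31488 ≈ -7.4577
j = -1821 (j = 39² - 1*3342 = 1521 - 3342 = -1821)
n/j = -234829/31488/(-1821) = -234829/31488*(-1/1821) = 234829/57339648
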